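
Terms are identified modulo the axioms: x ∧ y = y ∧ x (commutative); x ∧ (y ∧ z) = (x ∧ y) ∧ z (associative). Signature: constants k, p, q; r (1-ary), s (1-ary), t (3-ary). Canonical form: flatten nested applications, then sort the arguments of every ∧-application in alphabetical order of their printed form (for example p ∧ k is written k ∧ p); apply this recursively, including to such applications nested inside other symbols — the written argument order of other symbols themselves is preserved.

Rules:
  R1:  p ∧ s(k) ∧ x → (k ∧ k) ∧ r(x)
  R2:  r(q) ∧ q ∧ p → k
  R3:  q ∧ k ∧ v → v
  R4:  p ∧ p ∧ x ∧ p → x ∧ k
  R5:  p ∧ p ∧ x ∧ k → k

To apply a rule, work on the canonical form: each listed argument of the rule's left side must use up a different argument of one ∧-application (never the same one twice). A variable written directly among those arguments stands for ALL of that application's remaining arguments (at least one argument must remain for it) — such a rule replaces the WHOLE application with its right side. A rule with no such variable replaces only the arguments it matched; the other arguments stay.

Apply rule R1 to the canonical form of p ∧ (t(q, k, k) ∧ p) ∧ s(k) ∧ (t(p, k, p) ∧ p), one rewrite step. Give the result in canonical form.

Canonical form:  p ∧ p ∧ p ∧ s(k) ∧ t(p, k, p) ∧ t(q, k, k)
Apply R1:  consuming p, s(k);  x := p ∧ p ∧ t(p, k, p) ∧ t(q, k, k)
Every leftover argument binds to the variable; the entire application is replaced.
Giving:  k ∧ k ∧ r(p ∧ p ∧ t(p, k, p) ∧ t(q, k, k))

Answer: k ∧ k ∧ r(p ∧ p ∧ t(p, k, p) ∧ t(q, k, k))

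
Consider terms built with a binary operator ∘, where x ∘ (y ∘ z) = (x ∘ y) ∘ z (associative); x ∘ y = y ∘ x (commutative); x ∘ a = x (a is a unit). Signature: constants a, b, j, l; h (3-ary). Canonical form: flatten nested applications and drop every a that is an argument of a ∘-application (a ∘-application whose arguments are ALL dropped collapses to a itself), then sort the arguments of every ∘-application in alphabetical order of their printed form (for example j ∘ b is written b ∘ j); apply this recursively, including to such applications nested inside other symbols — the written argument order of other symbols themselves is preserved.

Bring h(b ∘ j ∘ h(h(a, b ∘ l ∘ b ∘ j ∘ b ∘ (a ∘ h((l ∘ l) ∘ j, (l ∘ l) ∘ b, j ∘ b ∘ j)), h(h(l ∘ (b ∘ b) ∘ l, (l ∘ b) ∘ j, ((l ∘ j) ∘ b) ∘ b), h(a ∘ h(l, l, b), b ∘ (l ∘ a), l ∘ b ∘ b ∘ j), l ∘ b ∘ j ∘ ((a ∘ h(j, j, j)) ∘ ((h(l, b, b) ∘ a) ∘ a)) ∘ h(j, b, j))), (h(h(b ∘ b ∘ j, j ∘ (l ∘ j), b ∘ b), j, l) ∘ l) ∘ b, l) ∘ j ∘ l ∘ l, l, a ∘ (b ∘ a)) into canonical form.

Focus inside:  b ∘ j ∘ h(h(a, b ∘ l ∘ b ∘ j ∘ b ∘ (a ∘ h((l ∘ l) ∘ j, (l ∘ l) ∘ b, j ∘ b ∘ j)), h(h(l ∘ (b ∘ b) ∘ l, (l ∘ b) ∘ j, ((l ∘ j) ∘ b) ∘ b), h(a ∘ h(l, l, b), b ∘ (l ∘ a), l ∘ b ∘ b ∘ j), l ∘ b ∘ j ∘ ((a ∘ h(j, j, j)) ∘ ((h(l, b, b) ∘ a) ∘ a)) ∘ h(j, b, j))), (h(h(b ∘ b ∘ j, j ∘ (l ∘ j), b ∘ b), j, l) ∘ l) ∘ b, l) ∘ j ∘ l ∘ l
Canonicalize subterm:  h(h(a, b ∘ l ∘ b ∘ j ∘ b ∘ (a ∘ h((l ∘ l) ∘ j, (l ∘ l) ∘ b, j ∘ b ∘ j)), h(h(l ∘ (b ∘ b) ∘ l, (l ∘ b) ∘ j, ((l ∘ j) ∘ b) ∘ b), h(a ∘ h(l, l, b), b ∘ (l ∘ a), l ∘ b ∘ b ∘ j), l ∘ b ∘ j ∘ ((a ∘ h(j, j, j)) ∘ ((h(l, b, b) ∘ a) ∘ a)) ∘ h(j, b, j))), (h(h(b ∘ b ∘ j, j ∘ (l ∘ j), b ∘ b), j, l) ∘ l) ∘ b, l)  →  h(h(a, b ∘ b ∘ b ∘ h(j ∘ l ∘ l, b ∘ l ∘ l, b ∘ j ∘ j) ∘ j ∘ l, h(h(b ∘ b ∘ l ∘ l, b ∘ j ∘ l, b ∘ b ∘ j ∘ l), h(h(l, l, b), b ∘ l, b ∘ b ∘ j ∘ l), b ∘ h(j, b, j) ∘ h(j, j, j) ∘ h(l, b, b) ∘ j ∘ l)), b ∘ h(h(b ∘ b ∘ j, j ∘ j ∘ l, b ∘ b), j, l) ∘ l, l)
Order the arguments:  b ∘ h(h(a, b ∘ b ∘ b ∘ h(j ∘ l ∘ l, b ∘ l ∘ l, b ∘ j ∘ j) ∘ j ∘ l, h(h(b ∘ b ∘ l ∘ l, b ∘ j ∘ l, b ∘ b ∘ j ∘ l), h(h(l, l, b), b ∘ l, b ∘ b ∘ j ∘ l), b ∘ h(j, b, j) ∘ h(j, j, j) ∘ h(l, b, b) ∘ j ∘ l)), b ∘ h(h(b ∘ b ∘ j, j ∘ j ∘ l, b ∘ b), j, l) ∘ l, l) ∘ j ∘ j ∘ l ∘ l
Rebuild:  h(b ∘ h(h(a, b ∘ b ∘ b ∘ h(j ∘ l ∘ l, b ∘ l ∘ l, b ∘ j ∘ j) ∘ j ∘ l, h(h(b ∘ b ∘ l ∘ l, b ∘ j ∘ l, b ∘ b ∘ j ∘ l), h(h(l, l, b), b ∘ l, b ∘ b ∘ j ∘ l), b ∘ h(j, b, j) ∘ h(j, j, j) ∘ h(l, b, b) ∘ j ∘ l)), b ∘ h(h(b ∘ b ∘ j, j ∘ j ∘ l, b ∘ b), j, l) ∘ l, l) ∘ j ∘ j ∘ l ∘ l, l, b)

Answer: h(b ∘ h(h(a, b ∘ b ∘ b ∘ h(j ∘ l ∘ l, b ∘ l ∘ l, b ∘ j ∘ j) ∘ j ∘ l, h(h(b ∘ b ∘ l ∘ l, b ∘ j ∘ l, b ∘ b ∘ j ∘ l), h(h(l, l, b), b ∘ l, b ∘ b ∘ j ∘ l), b ∘ h(j, b, j) ∘ h(j, j, j) ∘ h(l, b, b) ∘ j ∘ l)), b ∘ h(h(b ∘ b ∘ j, j ∘ j ∘ l, b ∘ b), j, l) ∘ l, l) ∘ j ∘ j ∘ l ∘ l, l, b)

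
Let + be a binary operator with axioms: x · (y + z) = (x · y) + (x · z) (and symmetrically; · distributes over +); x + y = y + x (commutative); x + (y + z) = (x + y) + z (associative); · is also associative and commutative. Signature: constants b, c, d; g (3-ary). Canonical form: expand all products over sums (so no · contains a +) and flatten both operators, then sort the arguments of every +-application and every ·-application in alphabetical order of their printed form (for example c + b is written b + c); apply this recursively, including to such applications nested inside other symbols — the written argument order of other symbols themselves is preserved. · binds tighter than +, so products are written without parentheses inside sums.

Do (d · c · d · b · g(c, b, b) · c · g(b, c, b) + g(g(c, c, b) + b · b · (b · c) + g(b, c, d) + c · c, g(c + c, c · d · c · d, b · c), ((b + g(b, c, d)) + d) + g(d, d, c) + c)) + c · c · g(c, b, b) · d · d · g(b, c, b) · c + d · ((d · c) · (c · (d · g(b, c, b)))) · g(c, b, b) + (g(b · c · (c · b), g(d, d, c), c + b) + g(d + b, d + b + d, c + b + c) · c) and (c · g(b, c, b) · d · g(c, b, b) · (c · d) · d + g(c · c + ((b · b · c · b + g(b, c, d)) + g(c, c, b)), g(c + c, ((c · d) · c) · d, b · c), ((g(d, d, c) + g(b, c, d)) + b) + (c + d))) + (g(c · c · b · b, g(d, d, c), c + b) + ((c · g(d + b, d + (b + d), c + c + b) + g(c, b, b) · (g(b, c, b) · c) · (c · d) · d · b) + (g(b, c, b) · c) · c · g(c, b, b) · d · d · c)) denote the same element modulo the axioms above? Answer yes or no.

Answer: yes — both canonical forms are b · c · c · d · d · g(b, c, b) · g(c, b, b) + c · c · c · d · d · g(b, c, b) · g(c, b, b) + c · c · d · d · d · g(b, c, b) · g(c, b, b) + c · g(b + d, b + d + d, b + c + c) + g(b · b · b · c + c · c + g(b, c, d) + g(c, c, b), g(c + c, c · c · d · d, b · c), b + c + d + g(b, c, d) + g(d, d, c)) + g(b · b · c · c, g(d, d, c), b + c)

Derivation:
Left:  (d · c · d · b · g(c, b, b) · c · g(b, c, b) + g(g(c, c, b) + b · b · (b · c) + g(b, c, d) + c · c, g(c + c, c · d · c · d, b · c), ((b + g(b, c, d)) + d) + g(d, d, c) + c)) + c · c · g(c, b, b) · d · d · g(b, c, b) · c + d · ((d · c) · (c · (d · g(b, c, b)))) · g(c, b, b) + (g(b · c · (c · b), g(d, d, c), c + b) + g(d + b, d + b + d, c + b + c) · c)
  Flatten:  b · c · c · d · d · g(b, c, b) · g(c, b, b) + g(b · b · b · c + c · c + g(b, c, d) + g(c, c, b), g(c + c, c · c · d · d, b · c), b + c + d + g(b, c, d) + g(d, d, c)) + c · c · c · d · d · g(b, c, b) · g(c, b, b) + c · c · d · d · d · g(b, c, b) · g(c, b, b) + g(b · b · c · c, g(d, d, c), b + c) + c · g(b + d, b + d + d, b + c + c)
  Sort:  b · c · c · d · d · g(b, c, b) · g(c, b, b) + c · c · c · d · d · g(b, c, b) · g(c, b, b) + c · c · d · d · d · g(b, c, b) · g(c, b, b) + c · g(b + d, b + d + d, b + c + c) + g(b · b · b · c + c · c + g(b, c, d) + g(c, c, b), g(c + c, c · c · d · d, b · c), b + c + d + g(b, c, d) + g(d, d, c)) + g(b · b · c · c, g(d, d, c), b + c)
Right:  (c · g(b, c, b) · d · g(c, b, b) · (c · d) · d + g(c · c + ((b · b · c · b + g(b, c, d)) + g(c, c, b)), g(c + c, ((c · d) · c) · d, b · c), ((g(d, d, c) + g(b, c, d)) + b) + (c + d))) + (g(c · c · b · b, g(d, d, c), c + b) + ((c · g(d + b, d + (b + d), c + c + b) + g(c, b, b) · (g(b, c, b) · c) · (c · d) · d · b) + (g(b, c, b) · c) · c · g(c, b, b) · d · d · c))
  Merge nested applications:  c · c · d · d · d · g(b, c, b) · g(c, b, b) + g(b · b · b · c + c · c + g(b, c, d) + g(c, c, b), g(c + c, c · c · d · d, b · c), b + c + d + g(b, c, d) + g(d, d, c)) + g(b · b · c · c, g(d, d, c), b + c) + c · g(b + d, b + d + d, b + c + c) + b · c · c · d · d · g(b, c, b) · g(c, b, b) + c · c · c · d · d · g(b, c, b) · g(c, b, b)
  Sort:  b · c · c · d · d · g(b, c, b) · g(c, b, b) + c · c · c · d · d · g(b, c, b) · g(c, b, b) + c · c · d · d · d · g(b, c, b) · g(c, b, b) + c · g(b + d, b + d + d, b + c + c) + g(b · b · b · c + c · c + g(b, c, d) + g(c, c, b), g(c + c, c · c · d · d, b · c), b + c + d + g(b, c, d) + g(d, d, c)) + g(b · b · c · c, g(d, d, c), b + c)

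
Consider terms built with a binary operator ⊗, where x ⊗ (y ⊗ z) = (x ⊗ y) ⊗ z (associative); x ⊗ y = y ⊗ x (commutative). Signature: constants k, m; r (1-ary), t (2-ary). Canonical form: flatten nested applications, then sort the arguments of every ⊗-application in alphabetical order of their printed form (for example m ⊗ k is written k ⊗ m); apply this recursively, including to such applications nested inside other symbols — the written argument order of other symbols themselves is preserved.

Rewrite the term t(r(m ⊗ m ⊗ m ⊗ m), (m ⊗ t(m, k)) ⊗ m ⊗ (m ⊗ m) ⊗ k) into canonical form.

Answer: t(r(m ⊗ m ⊗ m ⊗ m), k ⊗ m ⊗ m ⊗ m ⊗ m ⊗ t(m, k))

Derivation:
Focus inside:  (m ⊗ t(m, k)) ⊗ m ⊗ (m ⊗ m) ⊗ k
Un-nest:  m ⊗ t(m, k) ⊗ m ⊗ m ⊗ m ⊗ k
Sort arguments:  k ⊗ m ⊗ m ⊗ m ⊗ m ⊗ t(m, k)
Put back:  t(r(m ⊗ m ⊗ m ⊗ m), k ⊗ m ⊗ m ⊗ m ⊗ m ⊗ t(m, k))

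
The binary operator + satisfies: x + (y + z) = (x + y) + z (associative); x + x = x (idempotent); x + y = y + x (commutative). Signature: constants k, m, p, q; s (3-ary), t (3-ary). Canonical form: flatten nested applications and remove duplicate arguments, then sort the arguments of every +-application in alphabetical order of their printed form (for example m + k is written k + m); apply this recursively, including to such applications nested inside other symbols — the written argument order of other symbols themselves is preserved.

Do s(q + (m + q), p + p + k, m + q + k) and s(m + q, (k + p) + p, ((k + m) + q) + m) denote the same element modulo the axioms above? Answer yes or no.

Answer: yes — both canonical forms are s(m + q, k + p, k + m + q)

Derivation:
Left:  s(q + (m + q), p + p + k, m + q + k)
  Focus inside:  q + (m + q)
  Merge nested applications:  q + m + q
  Idempotence:  drop duplicate q
  Order the arguments:  m + q
  Reassemble:  s(m + q, k + p, k + m + q)
Right:  s(m + q, (k + p) + p, ((k + m) + q) + m)
  Descend into:  ((k + m) + q) + m
  Merge nested applications:  k + m + q + m
  Idempotence:  drop duplicate m
  Order the arguments:  k + m + q
  Rebuild:  s(m + q, k + p, k + m + q)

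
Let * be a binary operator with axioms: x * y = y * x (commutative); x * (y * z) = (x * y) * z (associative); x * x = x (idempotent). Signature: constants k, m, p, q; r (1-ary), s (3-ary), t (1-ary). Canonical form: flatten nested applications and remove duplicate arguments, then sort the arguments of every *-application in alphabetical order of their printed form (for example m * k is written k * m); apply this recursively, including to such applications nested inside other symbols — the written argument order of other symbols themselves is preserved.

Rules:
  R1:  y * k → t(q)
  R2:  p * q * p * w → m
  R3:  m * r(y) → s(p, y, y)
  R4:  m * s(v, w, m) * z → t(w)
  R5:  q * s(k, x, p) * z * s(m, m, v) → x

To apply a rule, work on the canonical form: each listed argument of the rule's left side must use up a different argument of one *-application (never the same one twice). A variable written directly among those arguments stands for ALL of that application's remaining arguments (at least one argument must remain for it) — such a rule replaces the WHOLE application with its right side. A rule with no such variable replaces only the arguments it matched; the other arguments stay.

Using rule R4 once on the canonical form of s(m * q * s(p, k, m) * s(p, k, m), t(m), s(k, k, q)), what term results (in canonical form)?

Canonical form:  s(m * q * s(p, k, m), t(m), s(k, k, q))
Match R4:  consume m, s(p, k, m);  v := p, w := k, z := q
The extension variable absorbs all remaining arguments, so the whole application is rewritten.
New term:  s(t(k), t(m), s(k, k, q))

Answer: s(t(k), t(m), s(k, k, q))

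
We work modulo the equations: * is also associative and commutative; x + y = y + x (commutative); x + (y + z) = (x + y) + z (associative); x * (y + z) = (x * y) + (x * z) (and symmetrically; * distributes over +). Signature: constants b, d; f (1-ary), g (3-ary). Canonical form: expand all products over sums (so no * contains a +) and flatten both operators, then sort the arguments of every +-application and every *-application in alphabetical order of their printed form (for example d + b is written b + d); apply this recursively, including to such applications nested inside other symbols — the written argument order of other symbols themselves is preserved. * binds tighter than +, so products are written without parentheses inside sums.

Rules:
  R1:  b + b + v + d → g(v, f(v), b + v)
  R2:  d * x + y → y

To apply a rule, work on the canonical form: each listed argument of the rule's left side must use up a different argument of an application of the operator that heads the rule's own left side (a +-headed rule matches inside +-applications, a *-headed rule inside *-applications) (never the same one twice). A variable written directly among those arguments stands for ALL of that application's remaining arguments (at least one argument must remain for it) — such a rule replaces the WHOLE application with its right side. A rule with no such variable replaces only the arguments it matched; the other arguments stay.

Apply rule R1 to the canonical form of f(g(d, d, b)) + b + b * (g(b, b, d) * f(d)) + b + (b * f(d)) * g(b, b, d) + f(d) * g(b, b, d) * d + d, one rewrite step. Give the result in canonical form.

Answer: g(b * f(d) * g(b, b, d) + b * f(d) * g(b, b, d) + d * f(d) * g(b, b, d) + f(g(d, d, b)), f(b * f(d) * g(b, b, d) + b * f(d) * g(b, b, d) + d * f(d) * g(b, b, d) + f(g(d, d, b))), b + b * f(d) * g(b, b, d) + b * f(d) * g(b, b, d) + d * f(d) * g(b, b, d) + f(g(d, d, b)))

Derivation:
Canonical form:  b + b + b * f(d) * g(b, b, d) + b * f(d) * g(b, b, d) + d + d * f(d) * g(b, b, d) + f(g(d, d, b))
Match R1:  consume b, b, d;  v := b * f(d) * g(b, b, d) + b * f(d) * g(b, b, d) + d * f(d) * g(b, b, d) + f(g(d, d, b))
The variable takes the whole remainder — replace the entire application.
New term:  g(b * f(d) * g(b, b, d) + b * f(d) * g(b, b, d) + d * f(d) * g(b, b, d) + f(g(d, d, b)), f(b * f(d) * g(b, b, d) + b * f(d) * g(b, b, d) + d * f(d) * g(b, b, d) + f(g(d, d, b))), b + b * f(d) * g(b, b, d) + b * f(d) * g(b, b, d) + d * f(d) * g(b, b, d) + f(g(d, d, b)))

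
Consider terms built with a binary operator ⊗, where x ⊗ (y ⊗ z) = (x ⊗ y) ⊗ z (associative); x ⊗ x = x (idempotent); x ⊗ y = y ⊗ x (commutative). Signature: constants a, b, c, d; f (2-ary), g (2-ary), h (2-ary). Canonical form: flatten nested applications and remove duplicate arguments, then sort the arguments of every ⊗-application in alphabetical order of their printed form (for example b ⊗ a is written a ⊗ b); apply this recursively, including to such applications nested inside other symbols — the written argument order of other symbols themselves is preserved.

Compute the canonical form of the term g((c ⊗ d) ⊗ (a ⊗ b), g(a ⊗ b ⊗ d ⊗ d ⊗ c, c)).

Focus inside:  (c ⊗ d) ⊗ (a ⊗ b)
Flatten:  c ⊗ d ⊗ a ⊗ b
Order the arguments:  a ⊗ b ⊗ c ⊗ d
Put back:  g(a ⊗ b ⊗ c ⊗ d, g(a ⊗ b ⊗ c ⊗ d, c))

Answer: g(a ⊗ b ⊗ c ⊗ d, g(a ⊗ b ⊗ c ⊗ d, c))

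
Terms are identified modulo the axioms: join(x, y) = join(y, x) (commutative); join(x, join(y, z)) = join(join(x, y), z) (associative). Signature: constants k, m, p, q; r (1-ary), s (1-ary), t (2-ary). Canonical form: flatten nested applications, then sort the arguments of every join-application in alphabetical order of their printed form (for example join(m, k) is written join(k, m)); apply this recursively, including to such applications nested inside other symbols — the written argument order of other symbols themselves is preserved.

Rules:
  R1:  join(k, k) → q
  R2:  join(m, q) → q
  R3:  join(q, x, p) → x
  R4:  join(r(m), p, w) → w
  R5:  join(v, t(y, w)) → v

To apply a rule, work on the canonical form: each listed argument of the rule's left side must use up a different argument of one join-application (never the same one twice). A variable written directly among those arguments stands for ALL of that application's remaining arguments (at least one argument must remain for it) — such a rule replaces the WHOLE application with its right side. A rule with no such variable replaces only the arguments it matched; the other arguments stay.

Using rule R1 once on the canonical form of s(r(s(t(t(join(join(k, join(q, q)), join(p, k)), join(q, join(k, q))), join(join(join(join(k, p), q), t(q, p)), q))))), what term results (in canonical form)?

Answer: s(r(s(t(t(join(p, q, q, q), join(k, q, q)), join(k, p, q, q, t(q, p))))))

Derivation:
Canonical form:  s(r(s(t(t(join(k, k, p, q, q), join(k, q, q)), join(k, p, q, q, t(q, p))))))
Apply R1:  consuming k, k
Result:  s(r(s(t(t(join(p, q, q, q), join(k, q, q)), join(k, p, q, q, t(q, p))))))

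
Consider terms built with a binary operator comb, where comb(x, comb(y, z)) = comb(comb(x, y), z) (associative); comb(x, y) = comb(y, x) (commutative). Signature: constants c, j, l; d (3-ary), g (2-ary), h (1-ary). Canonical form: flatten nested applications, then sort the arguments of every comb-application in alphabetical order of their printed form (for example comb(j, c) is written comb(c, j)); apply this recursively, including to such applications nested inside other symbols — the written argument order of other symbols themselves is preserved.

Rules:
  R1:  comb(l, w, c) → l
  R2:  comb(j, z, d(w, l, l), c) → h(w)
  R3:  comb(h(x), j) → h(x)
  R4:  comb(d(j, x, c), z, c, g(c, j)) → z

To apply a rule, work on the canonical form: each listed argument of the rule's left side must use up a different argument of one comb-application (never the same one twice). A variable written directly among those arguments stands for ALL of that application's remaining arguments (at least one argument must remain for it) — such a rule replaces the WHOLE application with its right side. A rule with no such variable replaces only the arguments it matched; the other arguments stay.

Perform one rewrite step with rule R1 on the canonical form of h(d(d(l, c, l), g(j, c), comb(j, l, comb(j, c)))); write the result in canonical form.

Answer: h(d(d(l, c, l), g(j, c), l))

Derivation:
Canonical form:  h(d(d(l, c, l), g(j, c), comb(c, j, j, l)))
Apply R1:  consuming c, l;  w := comb(j, j)
Every leftover argument binds to the variable; the entire application is replaced.
New term:  h(d(d(l, c, l), g(j, c), l))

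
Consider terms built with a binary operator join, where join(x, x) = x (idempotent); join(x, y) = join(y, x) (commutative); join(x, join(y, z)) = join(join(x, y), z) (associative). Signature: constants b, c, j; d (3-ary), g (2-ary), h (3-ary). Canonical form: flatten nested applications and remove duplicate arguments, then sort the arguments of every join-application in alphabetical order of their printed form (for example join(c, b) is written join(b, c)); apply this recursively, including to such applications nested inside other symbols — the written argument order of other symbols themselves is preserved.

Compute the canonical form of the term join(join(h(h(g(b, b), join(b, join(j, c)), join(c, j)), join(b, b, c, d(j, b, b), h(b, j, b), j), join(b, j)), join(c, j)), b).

Answer: join(b, c, h(h(g(b, b), join(b, c, j), join(c, j)), join(b, c, d(j, b, b), h(b, j, b), j), join(b, j)), j)

Derivation:
Un-nest:  join(h(h(g(b, b), join(b, join(j, c)), join(c, j)), join(b, b, c, d(j, b, b), h(b, j, b), j), join(b, j)), c, j, b)
Inside:  h(h(g(b, b), join(b, join(j, c)), join(c, j)), join(b, b, c, d(j, b, b), h(b, j, b), j), join(b, j))  →  h(h(g(b, b), join(b, c, j), join(c, j)), join(b, c, d(j, b, b), h(b, j, b), j), join(b, j))
Order the arguments:  join(b, c, h(h(g(b, b), join(b, c, j), join(c, j)), join(b, c, d(j, b, b), h(b, j, b), j), join(b, j)), j)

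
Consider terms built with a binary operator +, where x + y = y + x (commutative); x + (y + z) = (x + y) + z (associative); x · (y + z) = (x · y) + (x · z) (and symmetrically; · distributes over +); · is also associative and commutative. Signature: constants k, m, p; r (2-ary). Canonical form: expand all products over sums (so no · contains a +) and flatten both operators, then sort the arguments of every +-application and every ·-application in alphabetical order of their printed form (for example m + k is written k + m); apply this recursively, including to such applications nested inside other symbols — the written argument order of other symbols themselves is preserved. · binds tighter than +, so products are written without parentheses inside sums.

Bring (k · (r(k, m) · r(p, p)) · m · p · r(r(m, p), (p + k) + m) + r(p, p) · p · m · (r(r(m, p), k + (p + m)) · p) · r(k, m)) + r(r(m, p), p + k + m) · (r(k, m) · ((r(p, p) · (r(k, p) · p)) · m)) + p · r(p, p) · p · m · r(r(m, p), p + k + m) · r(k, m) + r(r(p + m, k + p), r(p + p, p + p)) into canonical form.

Merge nested applications:  k · m · p · r(k, m) · r(p, p) · r(r(m, p), k + m + p) + m · p · p · r(k, m) · r(p, p) · r(r(m, p), k + m + p) + m · p · r(k, m) · r(k, p) · r(p, p) · r(r(m, p), k + m + p) + m · p · p · r(k, m) · r(p, p) · r(r(m, p), k + m + p) + r(r(m + p, k + p), r(p + p, p + p))
Order the arguments:  k · m · p · r(k, m) · r(p, p) · r(r(m, p), k + m + p) + m · p · p · r(k, m) · r(p, p) · r(r(m, p), k + m + p) + m · p · p · r(k, m) · r(p, p) · r(r(m, p), k + m + p) + m · p · r(k, m) · r(k, p) · r(p, p) · r(r(m, p), k + m + p) + r(r(m + p, k + p), r(p + p, p + p))

Answer: k · m · p · r(k, m) · r(p, p) · r(r(m, p), k + m + p) + m · p · p · r(k, m) · r(p, p) · r(r(m, p), k + m + p) + m · p · p · r(k, m) · r(p, p) · r(r(m, p), k + m + p) + m · p · r(k, m) · r(k, p) · r(p, p) · r(r(m, p), k + m + p) + r(r(m + p, k + p), r(p + p, p + p))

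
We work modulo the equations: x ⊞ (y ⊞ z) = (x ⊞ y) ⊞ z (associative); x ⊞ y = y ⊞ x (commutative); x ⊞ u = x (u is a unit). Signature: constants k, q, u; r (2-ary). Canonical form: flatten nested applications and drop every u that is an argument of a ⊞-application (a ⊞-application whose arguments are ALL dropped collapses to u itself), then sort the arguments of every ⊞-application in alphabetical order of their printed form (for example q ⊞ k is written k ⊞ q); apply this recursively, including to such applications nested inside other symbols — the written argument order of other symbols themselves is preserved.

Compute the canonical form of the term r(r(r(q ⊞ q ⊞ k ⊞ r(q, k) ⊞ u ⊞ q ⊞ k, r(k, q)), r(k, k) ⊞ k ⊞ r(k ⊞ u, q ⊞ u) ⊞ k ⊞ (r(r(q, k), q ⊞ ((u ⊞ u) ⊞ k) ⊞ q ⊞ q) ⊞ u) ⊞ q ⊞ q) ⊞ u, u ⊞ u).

Answer: r(r(r(k ⊞ k ⊞ q ⊞ q ⊞ q ⊞ r(q, k), r(k, q)), k ⊞ k ⊞ q ⊞ q ⊞ r(k, k) ⊞ r(k, q) ⊞ r(r(q, k), k ⊞ q ⊞ q ⊞ q)), u)

Derivation:
Descend into:  r(r(q ⊞ q ⊞ k ⊞ r(q, k) ⊞ u ⊞ q ⊞ k, r(k, q)), r(k, k) ⊞ k ⊞ r(k ⊞ u, q ⊞ u) ⊞ k ⊞ (r(r(q, k), q ⊞ ((u ⊞ u) ⊞ k) ⊞ q ⊞ q) ⊞ u) ⊞ q ⊞ q) ⊞ u
Inside:  r(r(q ⊞ q ⊞ k ⊞ r(q, k) ⊞ u ⊞ q ⊞ k, r(k, q)), r(k, k) ⊞ k ⊞ r(k ⊞ u, q ⊞ u) ⊞ k ⊞ (r(r(q, k), q ⊞ ((u ⊞ u) ⊞ k) ⊞ q ⊞ q) ⊞ u) ⊞ q ⊞ q)  →  r(r(k ⊞ k ⊞ q ⊞ q ⊞ q ⊞ r(q, k), r(k, q)), k ⊞ k ⊞ q ⊞ q ⊞ r(k, k) ⊞ r(k, q) ⊞ r(r(q, k), k ⊞ q ⊞ q ⊞ q))
Drop the unit:  drop u
Sort arguments:  r(r(k ⊞ k ⊞ q ⊞ q ⊞ q ⊞ r(q, k), r(k, q)), k ⊞ k ⊞ q ⊞ q ⊞ r(k, k) ⊞ r(k, q) ⊞ r(r(q, k), k ⊞ q ⊞ q ⊞ q))
Rebuild:  r(r(r(k ⊞ k ⊞ q ⊞ q ⊞ q ⊞ r(q, k), r(k, q)), k ⊞ k ⊞ q ⊞ q ⊞ r(k, k) ⊞ r(k, q) ⊞ r(r(q, k), k ⊞ q ⊞ q ⊞ q)), u)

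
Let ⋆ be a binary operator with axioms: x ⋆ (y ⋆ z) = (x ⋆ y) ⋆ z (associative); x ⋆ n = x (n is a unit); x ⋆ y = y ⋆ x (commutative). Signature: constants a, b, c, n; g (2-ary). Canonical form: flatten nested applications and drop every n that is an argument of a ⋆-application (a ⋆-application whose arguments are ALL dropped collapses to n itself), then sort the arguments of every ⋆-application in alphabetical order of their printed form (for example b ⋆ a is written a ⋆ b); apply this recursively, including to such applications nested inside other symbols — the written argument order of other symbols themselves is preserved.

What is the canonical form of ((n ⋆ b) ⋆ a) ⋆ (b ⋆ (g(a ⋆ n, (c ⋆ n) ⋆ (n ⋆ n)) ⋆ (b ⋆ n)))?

Answer: a ⋆ b ⋆ b ⋆ b ⋆ g(a, c)

Derivation:
Flatten:  n ⋆ b ⋆ a ⋆ b ⋆ g(a ⋆ n, (c ⋆ n) ⋆ (n ⋆ n)) ⋆ b ⋆ n
Simplify inside:  g(a ⋆ n, (c ⋆ n) ⋆ (n ⋆ n))  →  g(a, c)
Units out:  drop n (×2)
Order the arguments:  a ⋆ b ⋆ b ⋆ b ⋆ g(a, c)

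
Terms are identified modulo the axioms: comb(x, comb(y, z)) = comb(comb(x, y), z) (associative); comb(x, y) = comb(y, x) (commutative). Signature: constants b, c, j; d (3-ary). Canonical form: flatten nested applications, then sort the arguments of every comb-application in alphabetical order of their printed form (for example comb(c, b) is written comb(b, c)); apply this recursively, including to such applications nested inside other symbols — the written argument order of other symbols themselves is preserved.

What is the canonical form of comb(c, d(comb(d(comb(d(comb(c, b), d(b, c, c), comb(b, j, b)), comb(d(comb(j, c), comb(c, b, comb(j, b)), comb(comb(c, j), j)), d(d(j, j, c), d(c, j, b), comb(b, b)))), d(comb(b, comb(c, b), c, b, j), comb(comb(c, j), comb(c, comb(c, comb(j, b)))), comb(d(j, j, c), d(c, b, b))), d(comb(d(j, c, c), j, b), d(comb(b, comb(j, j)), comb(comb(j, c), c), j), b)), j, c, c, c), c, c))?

Canonicalize subterm:  d(comb(d(comb(d(comb(c, b), d(b, c, c), comb(b, j, b)), comb(d(comb(j, c), comb(c, b, comb(j, b)), comb(comb(c, j), j)), d(d(j, j, c), d(c, j, b), comb(b, b)))), d(comb(b, comb(c, b), c, b, j), comb(comb(c, j), comb(c, comb(c, comb(j, b)))), comb(d(j, j, c), d(c, b, b))), d(comb(d(j, c, c), j, b), d(comb(b, comb(j, j)), comb(comb(j, c), c), j), b)), j, c, c, c), c, c)  →  d(comb(c, c, c, d(comb(d(comb(b, c), d(b, c, c), comb(b, b, j)), d(comb(c, j), comb(b, b, c, j), comb(c, j, j)), d(d(j, j, c), d(c, j, b), comb(b, b))), d(comb(b, b, b, c, c, j), comb(b, c, c, c, j, j), comb(d(c, b, b), d(j, j, c))), d(comb(b, d(j, c, c), j), d(comb(b, j, j), comb(c, c, j), j), b)), j), c, c)
Order the arguments:  comb(c, d(comb(c, c, c, d(comb(d(comb(b, c), d(b, c, c), comb(b, b, j)), d(comb(c, j), comb(b, b, c, j), comb(c, j, j)), d(d(j, j, c), d(c, j, b), comb(b, b))), d(comb(b, b, b, c, c, j), comb(b, c, c, c, j, j), comb(d(c, b, b), d(j, j, c))), d(comb(b, d(j, c, c), j), d(comb(b, j, j), comb(c, c, j), j), b)), j), c, c))

Answer: comb(c, d(comb(c, c, c, d(comb(d(comb(b, c), d(b, c, c), comb(b, b, j)), d(comb(c, j), comb(b, b, c, j), comb(c, j, j)), d(d(j, j, c), d(c, j, b), comb(b, b))), d(comb(b, b, b, c, c, j), comb(b, c, c, c, j, j), comb(d(c, b, b), d(j, j, c))), d(comb(b, d(j, c, c), j), d(comb(b, j, j), comb(c, c, j), j), b)), j), c, c))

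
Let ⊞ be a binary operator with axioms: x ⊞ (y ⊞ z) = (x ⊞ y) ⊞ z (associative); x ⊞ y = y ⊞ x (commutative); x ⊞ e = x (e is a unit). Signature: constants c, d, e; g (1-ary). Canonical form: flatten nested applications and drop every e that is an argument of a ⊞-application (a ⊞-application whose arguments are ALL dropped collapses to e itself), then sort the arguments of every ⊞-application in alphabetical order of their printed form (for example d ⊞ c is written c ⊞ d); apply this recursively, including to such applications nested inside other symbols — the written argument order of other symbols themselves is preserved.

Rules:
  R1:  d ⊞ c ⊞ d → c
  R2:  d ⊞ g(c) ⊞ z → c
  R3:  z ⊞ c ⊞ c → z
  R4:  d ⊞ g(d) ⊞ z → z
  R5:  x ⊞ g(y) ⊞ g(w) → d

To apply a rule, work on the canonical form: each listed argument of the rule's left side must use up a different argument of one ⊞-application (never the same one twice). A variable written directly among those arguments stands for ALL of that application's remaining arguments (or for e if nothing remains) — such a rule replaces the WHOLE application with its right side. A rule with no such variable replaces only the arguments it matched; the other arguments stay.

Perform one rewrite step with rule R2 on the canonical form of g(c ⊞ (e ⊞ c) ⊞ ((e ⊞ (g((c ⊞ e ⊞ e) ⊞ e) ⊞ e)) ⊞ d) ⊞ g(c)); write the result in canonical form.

Canonical form:  g(c ⊞ c ⊞ d ⊞ g(c) ⊞ g(c))
Match R2:  consume d, g(c);  z := c ⊞ c ⊞ g(c)
Every leftover argument binds to the variable; the entire application is replaced.
Giving:  g(c)

Answer: g(c)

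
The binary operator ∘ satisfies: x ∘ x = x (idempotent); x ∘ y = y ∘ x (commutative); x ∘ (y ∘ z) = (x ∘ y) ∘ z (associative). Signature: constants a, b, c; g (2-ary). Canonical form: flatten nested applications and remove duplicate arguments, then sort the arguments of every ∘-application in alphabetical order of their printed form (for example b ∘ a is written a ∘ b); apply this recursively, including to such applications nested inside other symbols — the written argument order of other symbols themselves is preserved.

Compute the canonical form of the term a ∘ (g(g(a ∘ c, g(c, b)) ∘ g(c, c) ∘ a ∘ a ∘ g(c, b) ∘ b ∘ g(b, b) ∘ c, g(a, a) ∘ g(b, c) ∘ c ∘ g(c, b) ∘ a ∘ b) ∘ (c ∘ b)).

Answer: a ∘ b ∘ c ∘ g(a ∘ b ∘ c ∘ g(a ∘ c, g(c, b)) ∘ g(b, b) ∘ g(c, b) ∘ g(c, c), a ∘ b ∘ c ∘ g(a, a) ∘ g(b, c) ∘ g(c, b))

Derivation:
Merge nested applications:  a ∘ g(g(a ∘ c, g(c, b)) ∘ g(c, c) ∘ a ∘ a ∘ g(c, b) ∘ b ∘ g(b, b) ∘ c, g(a, a) ∘ g(b, c) ∘ c ∘ g(c, b) ∘ a ∘ b) ∘ c ∘ b
Inside:  g(g(a ∘ c, g(c, b)) ∘ g(c, c) ∘ a ∘ a ∘ g(c, b) ∘ b ∘ g(b, b) ∘ c, g(a, a) ∘ g(b, c) ∘ c ∘ g(c, b) ∘ a ∘ b)  →  g(a ∘ b ∘ c ∘ g(a ∘ c, g(c, b)) ∘ g(b, b) ∘ g(c, b) ∘ g(c, c), a ∘ b ∘ c ∘ g(a, a) ∘ g(b, c) ∘ g(c, b))
Sort:  a ∘ b ∘ c ∘ g(a ∘ b ∘ c ∘ g(a ∘ c, g(c, b)) ∘ g(b, b) ∘ g(c, b) ∘ g(c, c), a ∘ b ∘ c ∘ g(a, a) ∘ g(b, c) ∘ g(c, b))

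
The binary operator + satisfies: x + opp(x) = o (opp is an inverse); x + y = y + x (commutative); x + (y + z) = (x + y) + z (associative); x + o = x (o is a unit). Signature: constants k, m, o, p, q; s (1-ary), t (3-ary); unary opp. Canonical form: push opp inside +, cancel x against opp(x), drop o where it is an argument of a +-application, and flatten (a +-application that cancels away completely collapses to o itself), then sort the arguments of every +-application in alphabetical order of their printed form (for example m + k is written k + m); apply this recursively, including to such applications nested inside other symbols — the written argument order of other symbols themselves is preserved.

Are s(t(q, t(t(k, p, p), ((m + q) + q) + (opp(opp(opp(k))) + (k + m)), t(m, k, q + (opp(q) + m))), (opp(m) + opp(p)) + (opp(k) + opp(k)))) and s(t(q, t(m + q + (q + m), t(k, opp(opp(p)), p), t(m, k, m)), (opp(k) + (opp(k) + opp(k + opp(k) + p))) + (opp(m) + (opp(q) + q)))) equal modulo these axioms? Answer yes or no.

Answer: no — s(t(q, t(t(k, p, p), m + m + q + q, t(m, k, m)), opp(k) + opp(k) + opp(m) + opp(p))) vs s(t(q, t(m + m + q + q, t(k, p, p), t(m, k, m)), opp(k) + opp(k) + opp(m) + opp(p)))

Derivation:
Left:  s(t(q, t(t(k, p, p), ((m + q) + q) + (opp(opp(opp(k))) + (k + m)), t(m, k, q + (opp(q) + m))), (opp(m) + opp(p)) + (opp(k) + opp(k))))
  Work inside:  ((m + q) + q) + (opp(opp(opp(k))) + (k + m))
  Push opp inside:  distribute opp over + and collapse double opp
  Cancel inverse pairs:  k cancels
  Collect terms:  m + m + q + q
  Reassemble:  s(t(q, t(t(k, p, p), m + m + q + q, t(m, k, m)), opp(k) + opp(k) + opp(m) + opp(p)))
Right:  s(t(q, t(m + q + (q + m), t(k, opp(opp(p)), p), t(m, k, m)), (opp(k) + (opp(k) + opp(k + opp(k) + p))) + (opp(m) + (opp(q) + q))))
  Focus inside:  (opp(k) + (opp(k) + opp(k + opp(k) + p))) + (opp(m) + (opp(q) + q))
  Push opp inside:  distribute opp over + and collapse double opp
  Cancel inverse pairs:  q cancels
  Collect:  opp(k) + opp(k) + opp(p) + opp(m)
  Sort:  opp(k) + opp(k) + opp(m) + opp(p)
  Reassemble:  s(t(q, t(m + m + q + q, t(k, p, p), t(m, k, m)), opp(k) + opp(k) + opp(m) + opp(p)))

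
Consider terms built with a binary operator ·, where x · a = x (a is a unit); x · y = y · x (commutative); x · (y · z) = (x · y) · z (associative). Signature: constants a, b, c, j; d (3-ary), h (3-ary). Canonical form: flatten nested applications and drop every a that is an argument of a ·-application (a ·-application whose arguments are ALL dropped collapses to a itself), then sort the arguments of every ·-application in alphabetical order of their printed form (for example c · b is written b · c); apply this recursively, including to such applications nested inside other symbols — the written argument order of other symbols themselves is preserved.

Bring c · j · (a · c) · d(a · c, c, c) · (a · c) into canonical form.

Answer: c · c · c · d(c, c, c) · j

Derivation:
Un-nest:  c · j · a · c · d(a · c, c, c) · a · c
Inside:  d(a · c, c, c)  →  d(c, c, c)
Unit:  drop a (×2)
Sort arguments:  c · c · c · d(c, c, c) · j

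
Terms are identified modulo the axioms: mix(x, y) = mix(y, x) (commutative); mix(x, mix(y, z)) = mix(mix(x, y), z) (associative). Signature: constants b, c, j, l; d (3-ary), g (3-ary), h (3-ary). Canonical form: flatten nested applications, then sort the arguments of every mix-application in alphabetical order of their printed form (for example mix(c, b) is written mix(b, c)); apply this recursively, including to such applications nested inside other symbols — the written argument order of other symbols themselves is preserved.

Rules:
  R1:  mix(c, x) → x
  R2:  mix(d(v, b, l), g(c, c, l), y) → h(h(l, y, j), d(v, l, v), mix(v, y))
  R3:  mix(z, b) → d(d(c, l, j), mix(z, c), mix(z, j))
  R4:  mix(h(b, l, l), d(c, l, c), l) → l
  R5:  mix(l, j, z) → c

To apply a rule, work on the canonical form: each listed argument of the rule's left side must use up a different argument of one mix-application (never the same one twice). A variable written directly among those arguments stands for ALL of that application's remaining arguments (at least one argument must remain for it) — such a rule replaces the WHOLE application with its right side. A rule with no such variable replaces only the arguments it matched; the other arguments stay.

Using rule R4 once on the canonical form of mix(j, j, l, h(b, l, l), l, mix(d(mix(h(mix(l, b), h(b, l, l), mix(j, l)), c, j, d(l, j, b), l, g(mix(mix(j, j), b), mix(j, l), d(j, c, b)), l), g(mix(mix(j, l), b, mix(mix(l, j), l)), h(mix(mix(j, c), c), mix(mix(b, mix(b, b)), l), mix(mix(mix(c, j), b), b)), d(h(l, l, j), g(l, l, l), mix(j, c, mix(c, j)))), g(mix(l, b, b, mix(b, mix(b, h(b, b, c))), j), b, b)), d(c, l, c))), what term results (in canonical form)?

Answer: mix(d(mix(c, d(l, j, b), g(mix(b, j, j), mix(j, l), d(j, c, b)), h(mix(b, l), h(b, l, l), mix(j, l)), j, l, l), g(mix(b, j, j, l, l, l), h(mix(c, c, j), mix(b, b, b, l), mix(b, b, c, j)), d(h(l, l, j), g(l, l, l), mix(c, c, j, j))), g(mix(b, b, b, b, h(b, b, c), j, l), b, b)), j, j, l, l)

Derivation:
Canonical form:  mix(d(c, l, c), d(mix(c, d(l, j, b), g(mix(b, j, j), mix(j, l), d(j, c, b)), h(mix(b, l), h(b, l, l), mix(j, l)), j, l, l), g(mix(b, j, j, l, l, l), h(mix(c, c, j), mix(b, b, b, l), mix(b, b, c, j)), d(h(l, l, j), g(l, l, l), mix(c, c, j, j))), g(mix(b, b, b, b, h(b, b, c), j, l), b, b)), h(b, l, l), j, j, l, l)
Apply R4:  consuming d(c, l, c), h(b, l, l), l
Result:  mix(d(mix(c, d(l, j, b), g(mix(b, j, j), mix(j, l), d(j, c, b)), h(mix(b, l), h(b, l, l), mix(j, l)), j, l, l), g(mix(b, j, j, l, l, l), h(mix(c, c, j), mix(b, b, b, l), mix(b, b, c, j)), d(h(l, l, j), g(l, l, l), mix(c, c, j, j))), g(mix(b, b, b, b, h(b, b, c), j, l), b, b)), j, j, l, l)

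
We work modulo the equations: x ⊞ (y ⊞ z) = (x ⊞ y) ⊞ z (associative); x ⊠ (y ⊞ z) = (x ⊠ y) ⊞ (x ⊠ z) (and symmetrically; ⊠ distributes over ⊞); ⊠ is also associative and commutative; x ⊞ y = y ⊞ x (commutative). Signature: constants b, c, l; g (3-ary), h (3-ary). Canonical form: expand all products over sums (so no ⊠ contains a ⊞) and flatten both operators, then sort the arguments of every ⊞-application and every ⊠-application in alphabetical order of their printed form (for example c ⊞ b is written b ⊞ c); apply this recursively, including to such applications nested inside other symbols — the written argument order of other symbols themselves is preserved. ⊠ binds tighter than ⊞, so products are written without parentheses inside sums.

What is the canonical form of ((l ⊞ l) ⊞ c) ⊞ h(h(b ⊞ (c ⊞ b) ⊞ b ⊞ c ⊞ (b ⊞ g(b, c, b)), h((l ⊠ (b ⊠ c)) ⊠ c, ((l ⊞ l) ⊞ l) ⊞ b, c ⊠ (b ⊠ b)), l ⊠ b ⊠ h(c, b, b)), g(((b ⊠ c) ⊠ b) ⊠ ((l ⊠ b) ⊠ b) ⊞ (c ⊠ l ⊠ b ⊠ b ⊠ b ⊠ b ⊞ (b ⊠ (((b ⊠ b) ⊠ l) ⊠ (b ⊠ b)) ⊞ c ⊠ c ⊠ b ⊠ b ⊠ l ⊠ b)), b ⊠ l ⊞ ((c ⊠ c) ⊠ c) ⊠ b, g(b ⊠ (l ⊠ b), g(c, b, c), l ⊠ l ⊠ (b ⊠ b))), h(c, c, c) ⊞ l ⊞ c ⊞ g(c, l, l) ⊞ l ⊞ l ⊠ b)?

Answer: c ⊞ h(h(b ⊞ b ⊞ b ⊞ b ⊞ c ⊞ c ⊞ g(b, c, b), h(b ⊠ c ⊠ c ⊠ l, b ⊞ l ⊞ l ⊞ l, b ⊠ b ⊠ c), b ⊠ h(c, b, b) ⊠ l), g(b ⊠ b ⊠ b ⊠ b ⊠ b ⊠ l ⊞ b ⊠ b ⊠ b ⊠ b ⊠ c ⊠ l ⊞ b ⊠ b ⊠ b ⊠ b ⊠ c ⊠ l ⊞ b ⊠ b ⊠ b ⊠ c ⊠ c ⊠ l, b ⊠ c ⊠ c ⊠ c ⊞ b ⊠ l, g(b ⊠ b ⊠ l, g(c, b, c), b ⊠ b ⊠ l ⊠ l)), b ⊠ l ⊞ c ⊞ g(c, l, l) ⊞ h(c, c, c) ⊞ l ⊞ l) ⊞ l ⊞ l

Derivation:
Flatten:  l ⊞ l ⊞ c ⊞ h(h(b ⊞ b ⊞ b ⊞ b ⊞ c ⊞ c ⊞ g(b, c, b), h(b ⊠ c ⊠ c ⊠ l, b ⊞ l ⊞ l ⊞ l, b ⊠ b ⊠ c), b ⊠ h(c, b, b) ⊠ l), g(b ⊠ b ⊠ b ⊠ b ⊠ b ⊠ l ⊞ b ⊠ b ⊠ b ⊠ b ⊠ c ⊠ l ⊞ b ⊠ b ⊠ b ⊠ b ⊠ c ⊠ l ⊞ b ⊠ b ⊠ b ⊠ c ⊠ c ⊠ l, b ⊠ c ⊠ c ⊠ c ⊞ b ⊠ l, g(b ⊠ b ⊠ l, g(c, b, c), b ⊠ b ⊠ l ⊠ l)), b ⊠ l ⊞ c ⊞ g(c, l, l) ⊞ h(c, c, c) ⊞ l ⊞ l)
Order the arguments:  c ⊞ h(h(b ⊞ b ⊞ b ⊞ b ⊞ c ⊞ c ⊞ g(b, c, b), h(b ⊠ c ⊠ c ⊠ l, b ⊞ l ⊞ l ⊞ l, b ⊠ b ⊠ c), b ⊠ h(c, b, b) ⊠ l), g(b ⊠ b ⊠ b ⊠ b ⊠ b ⊠ l ⊞ b ⊠ b ⊠ b ⊠ b ⊠ c ⊠ l ⊞ b ⊠ b ⊠ b ⊠ b ⊠ c ⊠ l ⊞ b ⊠ b ⊠ b ⊠ c ⊠ c ⊠ l, b ⊠ c ⊠ c ⊠ c ⊞ b ⊠ l, g(b ⊠ b ⊠ l, g(c, b, c), b ⊠ b ⊠ l ⊠ l)), b ⊠ l ⊞ c ⊞ g(c, l, l) ⊞ h(c, c, c) ⊞ l ⊞ l) ⊞ l ⊞ l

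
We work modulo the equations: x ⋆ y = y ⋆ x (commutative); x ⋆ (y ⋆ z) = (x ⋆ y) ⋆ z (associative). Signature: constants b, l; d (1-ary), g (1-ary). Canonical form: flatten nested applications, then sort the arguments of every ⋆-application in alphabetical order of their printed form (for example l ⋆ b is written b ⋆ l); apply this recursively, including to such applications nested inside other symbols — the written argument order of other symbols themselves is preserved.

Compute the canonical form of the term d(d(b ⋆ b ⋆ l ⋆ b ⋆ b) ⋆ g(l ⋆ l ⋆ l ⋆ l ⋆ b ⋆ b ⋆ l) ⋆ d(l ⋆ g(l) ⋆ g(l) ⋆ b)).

Answer: d(d(b ⋆ b ⋆ b ⋆ b ⋆ l) ⋆ d(b ⋆ g(l) ⋆ g(l) ⋆ l) ⋆ g(b ⋆ b ⋆ l ⋆ l ⋆ l ⋆ l ⋆ l))

Derivation:
Focus inside:  d(b ⋆ b ⋆ l ⋆ b ⋆ b) ⋆ g(l ⋆ l ⋆ l ⋆ l ⋆ b ⋆ b ⋆ l) ⋆ d(l ⋆ g(l) ⋆ g(l) ⋆ b)
Simplify inside:  d(b ⋆ b ⋆ l ⋆ b ⋆ b)  →  d(b ⋆ b ⋆ b ⋆ b ⋆ l)
Inside:  g(l ⋆ l ⋆ l ⋆ l ⋆ b ⋆ b ⋆ l)  →  g(b ⋆ b ⋆ l ⋆ l ⋆ l ⋆ l ⋆ l)
Simplify inside:  d(l ⋆ g(l) ⋆ g(l) ⋆ b)  →  d(b ⋆ g(l) ⋆ g(l) ⋆ l)
Sort:  d(b ⋆ b ⋆ b ⋆ b ⋆ l) ⋆ d(b ⋆ g(l) ⋆ g(l) ⋆ l) ⋆ g(b ⋆ b ⋆ l ⋆ l ⋆ l ⋆ l ⋆ l)
Rebuild:  d(d(b ⋆ b ⋆ b ⋆ b ⋆ l) ⋆ d(b ⋆ g(l) ⋆ g(l) ⋆ l) ⋆ g(b ⋆ b ⋆ l ⋆ l ⋆ l ⋆ l ⋆ l))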